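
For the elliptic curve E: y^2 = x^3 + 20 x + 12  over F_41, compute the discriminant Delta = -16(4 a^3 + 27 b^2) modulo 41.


4 a^3 + 27 b^2 = 4*20^3 + 27*12^2 = 32000 + 3888 = 35888
Delta = -16 * (35888) = -574208
Delta mod 41 = 38

Delta = 38 (mod 41)


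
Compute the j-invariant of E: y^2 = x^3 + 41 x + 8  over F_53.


Delta = -16(4 a^3 + 27 b^2) mod 53 = 52
-1728 * (4 a)^3 = -1728 * (4*41)^3 mod 53 = 28
j = 28 * 52^(-1) mod 53 = 25

j = 25 (mod 53)


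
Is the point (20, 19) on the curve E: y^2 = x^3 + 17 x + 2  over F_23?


Check whether y^2 = x^3 + 17 x + 2 (mod 23) for (x, y) = (20, 19).
LHS: y^2 = 19^2 mod 23 = 16
RHS: x^3 + 17 x + 2 = 20^3 + 17*20 + 2 mod 23 = 16
LHS = RHS

Yes, on the curve


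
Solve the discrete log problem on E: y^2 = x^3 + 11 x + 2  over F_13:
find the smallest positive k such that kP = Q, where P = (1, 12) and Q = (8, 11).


Enumerate multiples of P until we hit Q = (8, 11):
  1P = (1, 12)
  2P = (8, 11)
Match found at i = 2.

k = 2


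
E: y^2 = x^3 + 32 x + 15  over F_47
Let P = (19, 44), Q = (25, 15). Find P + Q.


P != Q, so use the chord formula.
s = (y2 - y1) / (x2 - x1) = (18) / (6) mod 47 = 3
x3 = s^2 - x1 - x2 mod 47 = 3^2 - 19 - 25 = 12
y3 = s (x1 - x3) - y1 mod 47 = 3 * (19 - 12) - 44 = 24

P + Q = (12, 24)


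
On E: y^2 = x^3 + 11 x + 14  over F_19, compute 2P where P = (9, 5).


Doubling: s = (3 x1^2 + a) / (2 y1)
s = (3*9^2 + 11) / (2*5) mod 19 = 14
x3 = s^2 - 2 x1 mod 19 = 14^2 - 2*9 = 7
y3 = s (x1 - x3) - y1 mod 19 = 14 * (9 - 7) - 5 = 4

2P = (7, 4)


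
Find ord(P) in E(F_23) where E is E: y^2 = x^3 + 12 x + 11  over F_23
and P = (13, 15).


Compute successive multiples of P until we hit O:
  1P = (13, 15)
  2P = (15, 1)
  3P = (21, 18)
  4P = (1, 1)
  5P = (11, 18)
  6P = (7, 22)
  7P = (5, 14)
  8P = (14, 5)
  ... (continuing to 22P)
  22P = O

ord(P) = 22


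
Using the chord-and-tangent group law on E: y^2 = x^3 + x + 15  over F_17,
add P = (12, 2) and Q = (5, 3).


P != Q, so use the chord formula.
s = (y2 - y1) / (x2 - x1) = (1) / (10) mod 17 = 12
x3 = s^2 - x1 - x2 mod 17 = 12^2 - 12 - 5 = 8
y3 = s (x1 - x3) - y1 mod 17 = 12 * (12 - 8) - 2 = 12

P + Q = (8, 12)


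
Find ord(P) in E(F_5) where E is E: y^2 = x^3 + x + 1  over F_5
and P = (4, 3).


Compute successive multiples of P until we hit O:
  1P = (4, 3)
  2P = (3, 1)
  3P = (2, 1)
  4P = (0, 1)
  5P = (0, 4)
  6P = (2, 4)
  7P = (3, 4)
  8P = (4, 2)
  ... (continuing to 9P)
  9P = O

ord(P) = 9


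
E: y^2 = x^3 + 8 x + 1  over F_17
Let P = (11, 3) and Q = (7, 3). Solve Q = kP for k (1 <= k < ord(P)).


Enumerate multiples of P until we hit Q = (7, 3):
  1P = (11, 3)
  2P = (8, 4)
  3P = (0, 16)
  4P = (14, 16)
  5P = (7, 3)
Match found at i = 5.

k = 5


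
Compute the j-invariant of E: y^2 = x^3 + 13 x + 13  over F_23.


Delta = -16(4 a^3 + 27 b^2) mod 23 = 8
-1728 * (4 a)^3 = -1728 * (4*13)^3 mod 23 = 19
j = 19 * 8^(-1) mod 23 = 11

j = 11 (mod 23)


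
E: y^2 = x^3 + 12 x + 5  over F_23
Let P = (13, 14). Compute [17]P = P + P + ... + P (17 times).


k = 17 = 10001_2 (binary, LSB first: 10001)
Double-and-add from P = (13, 14):
  bit 0 = 1: acc = O + (13, 14) = (13, 14)
  bit 1 = 0: acc unchanged = (13, 14)
  bit 2 = 0: acc unchanged = (13, 14)
  bit 3 = 0: acc unchanged = (13, 14)
  bit 4 = 1: acc = (13, 14) + (15, 15) = (1, 15)

17P = (1, 15)


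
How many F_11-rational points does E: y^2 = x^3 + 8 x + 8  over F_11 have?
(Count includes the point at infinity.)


For each x in F_11, count y with y^2 = x^3 + 8 x + 8 mod 11:
  x = 3: RHS = 4, y in [2, 9]  -> 2 point(s)
  x = 4: RHS = 5, y in [4, 7]  -> 2 point(s)
  x = 7: RHS = 0, y in [0]  -> 1 point(s)
  x = 8: RHS = 1, y in [1, 10]  -> 2 point(s)
Affine points: 7. Add the point at infinity: total = 8.

#E(F_11) = 8


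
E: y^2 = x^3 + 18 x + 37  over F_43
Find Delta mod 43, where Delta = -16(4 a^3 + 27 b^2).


4 a^3 + 27 b^2 = 4*18^3 + 27*37^2 = 23328 + 36963 = 60291
Delta = -16 * (60291) = -964656
Delta mod 43 = 6

Delta = 6 (mod 43)


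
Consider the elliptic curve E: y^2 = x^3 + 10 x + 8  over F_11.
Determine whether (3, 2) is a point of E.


Check whether y^2 = x^3 + 10 x + 8 (mod 11) for (x, y) = (3, 2).
LHS: y^2 = 2^2 mod 11 = 4
RHS: x^3 + 10 x + 8 = 3^3 + 10*3 + 8 mod 11 = 10
LHS != RHS

No, not on the curve


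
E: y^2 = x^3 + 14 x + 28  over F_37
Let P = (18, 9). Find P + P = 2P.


Doubling: s = (3 x1^2 + a) / (2 y1)
s = (3*18^2 + 14) / (2*9) mod 37 = 26
x3 = s^2 - 2 x1 mod 37 = 26^2 - 2*18 = 11
y3 = s (x1 - x3) - y1 mod 37 = 26 * (18 - 11) - 9 = 25

2P = (11, 25)


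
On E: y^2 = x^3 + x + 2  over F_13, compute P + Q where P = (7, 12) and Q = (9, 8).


P != Q, so use the chord formula.
s = (y2 - y1) / (x2 - x1) = (9) / (2) mod 13 = 11
x3 = s^2 - x1 - x2 mod 13 = 11^2 - 7 - 9 = 1
y3 = s (x1 - x3) - y1 mod 13 = 11 * (7 - 1) - 12 = 2

P + Q = (1, 2)


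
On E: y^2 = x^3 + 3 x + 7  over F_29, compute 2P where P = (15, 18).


Doubling: s = (3 x1^2 + a) / (2 y1)
s = (3*15^2 + 3) / (2*18) mod 29 = 14
x3 = s^2 - 2 x1 mod 29 = 14^2 - 2*15 = 21
y3 = s (x1 - x3) - y1 mod 29 = 14 * (15 - 21) - 18 = 14

2P = (21, 14)


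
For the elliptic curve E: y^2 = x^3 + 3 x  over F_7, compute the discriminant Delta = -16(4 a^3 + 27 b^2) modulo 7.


4 a^3 + 27 b^2 = 4*3^3 + 27*0^2 = 108 + 0 = 108
Delta = -16 * (108) = -1728
Delta mod 7 = 1

Delta = 1 (mod 7)


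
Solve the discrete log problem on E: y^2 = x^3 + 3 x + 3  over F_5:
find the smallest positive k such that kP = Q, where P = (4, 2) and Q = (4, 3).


Enumerate multiples of P until we hit Q = (4, 3):
  1P = (4, 2)
  2P = (3, 2)
  3P = (3, 3)
  4P = (4, 3)
Match found at i = 4.

k = 4


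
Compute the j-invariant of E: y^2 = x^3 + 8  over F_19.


Delta = -16(4 a^3 + 27 b^2) mod 19 = 16
-1728 * (4 a)^3 = -1728 * (4*0)^3 mod 19 = 0
j = 0 * 16^(-1) mod 19 = 0

j = 0 (mod 19)


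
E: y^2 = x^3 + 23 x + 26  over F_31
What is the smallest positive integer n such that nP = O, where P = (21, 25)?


Compute successive multiples of P until we hit O:
  1P = (21, 25)
  2P = (30, 8)
  3P = (5, 24)
  4P = (9, 30)
  5P = (10, 4)
  6P = (8, 28)
  7P = (27, 5)
  8P = (1, 22)
  ... (continuing to 27P)
  27P = O

ord(P) = 27


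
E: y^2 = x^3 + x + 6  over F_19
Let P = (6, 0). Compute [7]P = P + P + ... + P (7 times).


k = 7 = 111_2 (binary, LSB first: 111)
Double-and-add from P = (6, 0):
  bit 0 = 1: acc = O + (6, 0) = (6, 0)
  bit 1 = 1: acc = (6, 0) + O = (6, 0)
  bit 2 = 1: acc = (6, 0) + O = (6, 0)

7P = (6, 0)


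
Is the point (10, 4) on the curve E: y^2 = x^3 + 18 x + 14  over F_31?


Check whether y^2 = x^3 + 18 x + 14 (mod 31) for (x, y) = (10, 4).
LHS: y^2 = 4^2 mod 31 = 16
RHS: x^3 + 18 x + 14 = 10^3 + 18*10 + 14 mod 31 = 16
LHS = RHS

Yes, on the curve


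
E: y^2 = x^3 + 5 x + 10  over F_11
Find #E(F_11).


For each x in F_11, count y with y^2 = x^3 + 5 x + 10 mod 11:
  x = 1: RHS = 5, y in [4, 7]  -> 2 point(s)
  x = 6: RHS = 3, y in [5, 6]  -> 2 point(s)
  x = 7: RHS = 3, y in [5, 6]  -> 2 point(s)
  x = 8: RHS = 1, y in [1, 10]  -> 2 point(s)
  x = 9: RHS = 3, y in [5, 6]  -> 2 point(s)
  x = 10: RHS = 4, y in [2, 9]  -> 2 point(s)
Affine points: 12. Add the point at infinity: total = 13.

#E(F_11) = 13


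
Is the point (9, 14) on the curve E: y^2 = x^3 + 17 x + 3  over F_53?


Check whether y^2 = x^3 + 17 x + 3 (mod 53) for (x, y) = (9, 14).
LHS: y^2 = 14^2 mod 53 = 37
RHS: x^3 + 17 x + 3 = 9^3 + 17*9 + 3 mod 53 = 37
LHS = RHS

Yes, on the curve


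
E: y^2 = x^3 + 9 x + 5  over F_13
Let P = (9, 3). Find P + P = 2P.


Doubling: s = (3 x1^2 + a) / (2 y1)
s = (3*9^2 + 9) / (2*3) mod 13 = 3
x3 = s^2 - 2 x1 mod 13 = 3^2 - 2*9 = 4
y3 = s (x1 - x3) - y1 mod 13 = 3 * (9 - 4) - 3 = 12

2P = (4, 12)


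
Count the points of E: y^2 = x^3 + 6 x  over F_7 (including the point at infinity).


For each x in F_7, count y with y^2 = x^3 + 6 x + 0 mod 7:
  x = 0: RHS = 0, y in [0]  -> 1 point(s)
  x = 1: RHS = 0, y in [0]  -> 1 point(s)
  x = 4: RHS = 4, y in [2, 5]  -> 2 point(s)
  x = 5: RHS = 1, y in [1, 6]  -> 2 point(s)
  x = 6: RHS = 0, y in [0]  -> 1 point(s)
Affine points: 7. Add the point at infinity: total = 8.

#E(F_7) = 8


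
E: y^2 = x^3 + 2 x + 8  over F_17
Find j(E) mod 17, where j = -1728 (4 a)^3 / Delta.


Delta = -16(4 a^3 + 27 b^2) mod 17 = 9
-1728 * (4 a)^3 = -1728 * (4*2)^3 mod 17 = 12
j = 12 * 9^(-1) mod 17 = 7

j = 7 (mod 17)


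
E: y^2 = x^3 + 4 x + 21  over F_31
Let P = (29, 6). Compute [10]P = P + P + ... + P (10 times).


k = 10 = 1010_2 (binary, LSB first: 0101)
Double-and-add from P = (29, 6):
  bit 0 = 0: acc unchanged = O
  bit 1 = 1: acc = O + (23, 2) = (23, 2)
  bit 2 = 0: acc unchanged = (23, 2)
  bit 3 = 1: acc = (23, 2) + (11, 30) = (30, 4)

10P = (30, 4)


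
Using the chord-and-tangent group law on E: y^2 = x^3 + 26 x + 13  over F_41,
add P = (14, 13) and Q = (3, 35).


P != Q, so use the chord formula.
s = (y2 - y1) / (x2 - x1) = (22) / (30) mod 41 = 39
x3 = s^2 - x1 - x2 mod 41 = 39^2 - 14 - 3 = 28
y3 = s (x1 - x3) - y1 mod 41 = 39 * (14 - 28) - 13 = 15

P + Q = (28, 15)


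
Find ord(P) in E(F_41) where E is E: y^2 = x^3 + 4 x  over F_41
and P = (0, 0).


Compute successive multiples of P until we hit O:
  1P = (0, 0)
  2P = O

ord(P) = 2


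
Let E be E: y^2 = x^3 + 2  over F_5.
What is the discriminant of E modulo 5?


4 a^3 + 27 b^2 = 4*0^3 + 27*2^2 = 0 + 108 = 108
Delta = -16 * (108) = -1728
Delta mod 5 = 2

Delta = 2 (mod 5)


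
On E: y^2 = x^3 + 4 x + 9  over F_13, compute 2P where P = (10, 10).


Doubling: s = (3 x1^2 + a) / (2 y1)
s = (3*10^2 + 4) / (2*10) mod 13 = 10
x3 = s^2 - 2 x1 mod 13 = 10^2 - 2*10 = 2
y3 = s (x1 - x3) - y1 mod 13 = 10 * (10 - 2) - 10 = 5

2P = (2, 5)


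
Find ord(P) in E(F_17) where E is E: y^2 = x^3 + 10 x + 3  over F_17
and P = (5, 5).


Compute successive multiples of P until we hit O:
  1P = (5, 5)
  2P = (7, 12)
  3P = (13, 1)
  4P = (12, 7)
  5P = (15, 14)
  6P = (16, 14)
  7P = (11, 4)
  8P = (10, 10)
  ... (continuing to 20P)
  20P = O

ord(P) = 20


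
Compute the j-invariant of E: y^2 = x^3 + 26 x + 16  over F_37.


Delta = -16(4 a^3 + 27 b^2) mod 37 = 11
-1728 * (4 a)^3 = -1728 * (4*26)^3 mod 37 = 1
j = 1 * 11^(-1) mod 37 = 27

j = 27 (mod 37)


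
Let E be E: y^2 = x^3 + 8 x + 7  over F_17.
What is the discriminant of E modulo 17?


4 a^3 + 27 b^2 = 4*8^3 + 27*7^2 = 2048 + 1323 = 3371
Delta = -16 * (3371) = -53936
Delta mod 17 = 5

Delta = 5 (mod 17)


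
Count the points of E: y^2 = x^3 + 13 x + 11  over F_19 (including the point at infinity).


For each x in F_19, count y with y^2 = x^3 + 13 x + 11 mod 19:
  x = 0: RHS = 11, y in [7, 12]  -> 2 point(s)
  x = 1: RHS = 6, y in [5, 14]  -> 2 point(s)
  x = 2: RHS = 7, y in [8, 11]  -> 2 point(s)
  x = 3: RHS = 1, y in [1, 18]  -> 2 point(s)
  x = 5: RHS = 11, y in [7, 12]  -> 2 point(s)
  x = 6: RHS = 1, y in [1, 18]  -> 2 point(s)
  x = 8: RHS = 0, y in [0]  -> 1 point(s)
  x = 10: RHS = 1, y in [1, 18]  -> 2 point(s)
  x = 14: RHS = 11, y in [7, 12]  -> 2 point(s)
  x = 15: RHS = 9, y in [3, 16]  -> 2 point(s)
  x = 18: RHS = 16, y in [4, 15]  -> 2 point(s)
Affine points: 21. Add the point at infinity: total = 22.

#E(F_19) = 22


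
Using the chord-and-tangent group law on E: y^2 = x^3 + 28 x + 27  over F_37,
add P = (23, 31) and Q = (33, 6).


P != Q, so use the chord formula.
s = (y2 - y1) / (x2 - x1) = (12) / (10) mod 37 = 16
x3 = s^2 - x1 - x2 mod 37 = 16^2 - 23 - 33 = 15
y3 = s (x1 - x3) - y1 mod 37 = 16 * (23 - 15) - 31 = 23

P + Q = (15, 23)


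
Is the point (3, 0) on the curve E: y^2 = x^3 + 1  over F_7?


Check whether y^2 = x^3 + 0 x + 1 (mod 7) for (x, y) = (3, 0).
LHS: y^2 = 0^2 mod 7 = 0
RHS: x^3 + 0 x + 1 = 3^3 + 0*3 + 1 mod 7 = 0
LHS = RHS

Yes, on the curve


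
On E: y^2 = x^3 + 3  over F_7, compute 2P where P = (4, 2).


k = 2 = 10_2 (binary, LSB first: 01)
Double-and-add from P = (4, 2):
  bit 0 = 0: acc unchanged = O
  bit 1 = 1: acc = O + (3, 3) = (3, 3)

2P = (3, 3)


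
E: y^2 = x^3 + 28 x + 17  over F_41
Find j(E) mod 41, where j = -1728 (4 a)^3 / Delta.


Delta = -16(4 a^3 + 27 b^2) mod 41 = 16
-1728 * (4 a)^3 = -1728 * (4*28)^3 mod 41 = 32
j = 32 * 16^(-1) mod 41 = 2

j = 2 (mod 41)


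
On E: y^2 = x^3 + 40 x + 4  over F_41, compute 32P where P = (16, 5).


k = 32 = 100000_2 (binary, LSB first: 000001)
Double-and-add from P = (16, 5):
  bit 0 = 0: acc unchanged = O
  bit 1 = 0: acc unchanged = O
  bit 2 = 0: acc unchanged = O
  bit 3 = 0: acc unchanged = O
  bit 4 = 0: acc unchanged = O
  bit 5 = 1: acc = O + (31, 11) = (31, 11)

32P = (31, 11)


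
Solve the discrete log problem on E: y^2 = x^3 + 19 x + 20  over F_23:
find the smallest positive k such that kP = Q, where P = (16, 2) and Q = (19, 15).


Enumerate multiples of P until we hit Q = (19, 15):
  1P = (16, 2)
  2P = (17, 14)
  3P = (19, 8)
  4P = (15, 0)
  5P = (19, 15)
Match found at i = 5.

k = 5


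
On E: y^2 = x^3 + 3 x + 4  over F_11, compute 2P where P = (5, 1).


Doubling: s = (3 x1^2 + a) / (2 y1)
s = (3*5^2 + 3) / (2*1) mod 11 = 6
x3 = s^2 - 2 x1 mod 11 = 6^2 - 2*5 = 4
y3 = s (x1 - x3) - y1 mod 11 = 6 * (5 - 4) - 1 = 5

2P = (4, 5)


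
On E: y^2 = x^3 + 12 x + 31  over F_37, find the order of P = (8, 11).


Compute successive multiples of P until we hit O:
  1P = (8, 11)
  2P = (18, 14)
  3P = (27, 24)
  4P = (12, 33)
  5P = (1, 9)
  6P = (16, 29)
  7P = (25, 34)
  8P = (13, 4)
  ... (continuing to 35P)
  35P = O

ord(P) = 35


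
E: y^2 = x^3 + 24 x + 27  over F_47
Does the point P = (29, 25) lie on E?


Check whether y^2 = x^3 + 24 x + 27 (mod 47) for (x, y) = (29, 25).
LHS: y^2 = 25^2 mod 47 = 14
RHS: x^3 + 24 x + 27 = 29^3 + 24*29 + 27 mod 47 = 14
LHS = RHS

Yes, on the curve


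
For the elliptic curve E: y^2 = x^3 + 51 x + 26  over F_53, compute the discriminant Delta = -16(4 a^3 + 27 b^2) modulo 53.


4 a^3 + 27 b^2 = 4*51^3 + 27*26^2 = 530604 + 18252 = 548856
Delta = -16 * (548856) = -8781696
Delta mod 53 = 33

Delta = 33 (mod 53)


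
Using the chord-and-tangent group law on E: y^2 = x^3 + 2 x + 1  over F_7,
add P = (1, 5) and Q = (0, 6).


P != Q, so use the chord formula.
s = (y2 - y1) / (x2 - x1) = (1) / (6) mod 7 = 6
x3 = s^2 - x1 - x2 mod 7 = 6^2 - 1 - 0 = 0
y3 = s (x1 - x3) - y1 mod 7 = 6 * (1 - 0) - 5 = 1

P + Q = (0, 1)


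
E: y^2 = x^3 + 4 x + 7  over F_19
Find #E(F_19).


For each x in F_19, count y with y^2 = x^3 + 4 x + 7 mod 19:
  x = 0: RHS = 7, y in [8, 11]  -> 2 point(s)
  x = 2: RHS = 4, y in [2, 17]  -> 2 point(s)
  x = 4: RHS = 11, y in [7, 12]  -> 2 point(s)
  x = 5: RHS = 0, y in [0]  -> 1 point(s)
  x = 6: RHS = 0, y in [0]  -> 1 point(s)
  x = 7: RHS = 17, y in [6, 13]  -> 2 point(s)
  x = 8: RHS = 0, y in [0]  -> 1 point(s)
  x = 12: RHS = 16, y in [4, 15]  -> 2 point(s)
  x = 16: RHS = 6, y in [5, 14]  -> 2 point(s)
Affine points: 15. Add the point at infinity: total = 16.

#E(F_19) = 16


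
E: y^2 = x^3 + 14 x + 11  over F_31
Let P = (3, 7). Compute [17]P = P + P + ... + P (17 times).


k = 17 = 10001_2 (binary, LSB first: 10001)
Double-and-add from P = (3, 7):
  bit 0 = 1: acc = O + (3, 7) = (3, 7)
  bit 1 = 0: acc unchanged = (3, 7)
  bit 2 = 0: acc unchanged = (3, 7)
  bit 3 = 0: acc unchanged = (3, 7)
  bit 4 = 1: acc = (3, 7) + (4, 21) = (3, 24)

17P = (3, 24)


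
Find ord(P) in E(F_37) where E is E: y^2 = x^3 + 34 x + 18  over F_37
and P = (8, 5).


Compute successive multiples of P until we hit O:
  1P = (8, 5)
  2P = (33, 22)
  3P = (7, 9)
  4P = (1, 4)
  5P = (25, 19)
  6P = (13, 17)
  7P = (4, 12)
  8P = (35, 33)
  ... (continuing to 19P)
  19P = O

ord(P) = 19


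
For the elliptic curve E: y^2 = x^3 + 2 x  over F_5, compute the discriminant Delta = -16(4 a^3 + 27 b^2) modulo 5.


4 a^3 + 27 b^2 = 4*2^3 + 27*0^2 = 32 + 0 = 32
Delta = -16 * (32) = -512
Delta mod 5 = 3

Delta = 3 (mod 5)


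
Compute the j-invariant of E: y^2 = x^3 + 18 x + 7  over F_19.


Delta = -16(4 a^3 + 27 b^2) mod 19 = 5
-1728 * (4 a)^3 = -1728 * (4*18)^3 mod 19 = 12
j = 12 * 5^(-1) mod 19 = 10

j = 10 (mod 19)


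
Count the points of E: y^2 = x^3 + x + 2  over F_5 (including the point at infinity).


For each x in F_5, count y with y^2 = x^3 + 1 x + 2 mod 5:
  x = 1: RHS = 4, y in [2, 3]  -> 2 point(s)
  x = 4: RHS = 0, y in [0]  -> 1 point(s)
Affine points: 3. Add the point at infinity: total = 4.

#E(F_5) = 4


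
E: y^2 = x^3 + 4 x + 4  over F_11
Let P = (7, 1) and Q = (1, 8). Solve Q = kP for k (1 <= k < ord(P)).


Enumerate multiples of P until we hit Q = (1, 8):
  1P = (7, 1)
  2P = (2, 8)
  3P = (0, 9)
  4P = (8, 8)
  5P = (1, 8)
Match found at i = 5.

k = 5


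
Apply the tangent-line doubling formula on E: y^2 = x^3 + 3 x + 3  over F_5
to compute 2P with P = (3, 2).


Doubling: s = (3 x1^2 + a) / (2 y1)
s = (3*3^2 + 3) / (2*2) mod 5 = 0
x3 = s^2 - 2 x1 mod 5 = 0^2 - 2*3 = 4
y3 = s (x1 - x3) - y1 mod 5 = 0 * (3 - 4) - 2 = 3

2P = (4, 3)


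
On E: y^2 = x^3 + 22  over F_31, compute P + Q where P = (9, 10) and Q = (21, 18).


P != Q, so use the chord formula.
s = (y2 - y1) / (x2 - x1) = (8) / (12) mod 31 = 11
x3 = s^2 - x1 - x2 mod 31 = 11^2 - 9 - 21 = 29
y3 = s (x1 - x3) - y1 mod 31 = 11 * (9 - 29) - 10 = 18

P + Q = (29, 18)


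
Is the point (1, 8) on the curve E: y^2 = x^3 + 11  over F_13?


Check whether y^2 = x^3 + 0 x + 11 (mod 13) for (x, y) = (1, 8).
LHS: y^2 = 8^2 mod 13 = 12
RHS: x^3 + 0 x + 11 = 1^3 + 0*1 + 11 mod 13 = 12
LHS = RHS

Yes, on the curve


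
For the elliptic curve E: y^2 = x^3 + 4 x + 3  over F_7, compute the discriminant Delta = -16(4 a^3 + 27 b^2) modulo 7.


4 a^3 + 27 b^2 = 4*4^3 + 27*3^2 = 256 + 243 = 499
Delta = -16 * (499) = -7984
Delta mod 7 = 3

Delta = 3 (mod 7)


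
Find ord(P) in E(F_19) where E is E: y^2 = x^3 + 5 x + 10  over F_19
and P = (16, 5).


Compute successive multiples of P until we hit O:
  1P = (16, 5)
  2P = (17, 7)
  3P = (9, 9)
  4P = (11, 3)
  5P = (18, 17)
  6P = (2, 3)
  7P = (8, 7)
  8P = (1, 15)
  ... (continuing to 21P)
  21P = O

ord(P) = 21


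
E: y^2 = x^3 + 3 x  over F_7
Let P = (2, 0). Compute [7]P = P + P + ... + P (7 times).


k = 7 = 111_2 (binary, LSB first: 111)
Double-and-add from P = (2, 0):
  bit 0 = 1: acc = O + (2, 0) = (2, 0)
  bit 1 = 1: acc = (2, 0) + O = (2, 0)
  bit 2 = 1: acc = (2, 0) + O = (2, 0)

7P = (2, 0)


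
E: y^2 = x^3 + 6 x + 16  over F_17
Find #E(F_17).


For each x in F_17, count y with y^2 = x^3 + 6 x + 16 mod 17:
  x = 0: RHS = 16, y in [4, 13]  -> 2 point(s)
  x = 2: RHS = 2, y in [6, 11]  -> 2 point(s)
  x = 4: RHS = 2, y in [6, 11]  -> 2 point(s)
  x = 5: RHS = 1, y in [1, 16]  -> 2 point(s)
  x = 6: RHS = 13, y in [8, 9]  -> 2 point(s)
  x = 8: RHS = 15, y in [7, 10]  -> 2 point(s)
  x = 9: RHS = 0, y in [0]  -> 1 point(s)
  x = 11: RHS = 2, y in [6, 11]  -> 2 point(s)
  x = 13: RHS = 13, y in [8, 9]  -> 2 point(s)
  x = 15: RHS = 13, y in [8, 9]  -> 2 point(s)
  x = 16: RHS = 9, y in [3, 14]  -> 2 point(s)
Affine points: 21. Add the point at infinity: total = 22.

#E(F_17) = 22


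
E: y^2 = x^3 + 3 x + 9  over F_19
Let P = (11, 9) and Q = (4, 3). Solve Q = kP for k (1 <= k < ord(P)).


Enumerate multiples of P until we hit Q = (4, 3):
  1P = (11, 9)
  2P = (3, 8)
  3P = (16, 7)
  4P = (18, 9)
  5P = (9, 10)
  6P = (4, 16)
  7P = (5, 4)
  8P = (0, 16)
  9P = (15, 16)
  10P = (2, 2)
  11P = (12, 5)
  12P = (12, 14)
  13P = (2, 17)
  14P = (15, 3)
  15P = (0, 3)
  16P = (5, 15)
  17P = (4, 3)
Match found at i = 17.

k = 17


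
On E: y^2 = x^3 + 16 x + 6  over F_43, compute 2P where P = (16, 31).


Doubling: s = (3 x1^2 + a) / (2 y1)
s = (3*16^2 + 16) / (2*31) mod 43 = 39
x3 = s^2 - 2 x1 mod 43 = 39^2 - 2*16 = 27
y3 = s (x1 - x3) - y1 mod 43 = 39 * (16 - 27) - 31 = 13

2P = (27, 13)


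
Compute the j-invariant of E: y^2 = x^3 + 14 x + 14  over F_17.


Delta = -16(4 a^3 + 27 b^2) mod 17 = 16
-1728 * (4 a)^3 = -1728 * (4*14)^3 mod 17 = 2
j = 2 * 16^(-1) mod 17 = 15

j = 15 (mod 17)


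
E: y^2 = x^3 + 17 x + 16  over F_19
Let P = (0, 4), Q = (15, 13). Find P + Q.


P != Q, so use the chord formula.
s = (y2 - y1) / (x2 - x1) = (9) / (15) mod 19 = 12
x3 = s^2 - x1 - x2 mod 19 = 12^2 - 0 - 15 = 15
y3 = s (x1 - x3) - y1 mod 19 = 12 * (0 - 15) - 4 = 6

P + Q = (15, 6)


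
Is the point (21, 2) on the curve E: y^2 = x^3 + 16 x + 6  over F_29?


Check whether y^2 = x^3 + 16 x + 6 (mod 29) for (x, y) = (21, 2).
LHS: y^2 = 2^2 mod 29 = 4
RHS: x^3 + 16 x + 6 = 21^3 + 16*21 + 6 mod 29 = 4
LHS = RHS

Yes, on the curve


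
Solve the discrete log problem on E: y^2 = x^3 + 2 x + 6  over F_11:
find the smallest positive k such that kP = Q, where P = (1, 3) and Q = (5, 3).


Enumerate multiples of P until we hit Q = (5, 3):
  1P = (1, 3)
  2P = (10, 6)
  3P = (5, 3)
Match found at i = 3.

k = 3


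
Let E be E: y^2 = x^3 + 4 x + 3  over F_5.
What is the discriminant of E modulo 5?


4 a^3 + 27 b^2 = 4*4^3 + 27*3^2 = 256 + 243 = 499
Delta = -16 * (499) = -7984
Delta mod 5 = 1

Delta = 1 (mod 5)


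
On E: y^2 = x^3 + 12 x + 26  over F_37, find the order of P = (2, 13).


Compute successive multiples of P until we hit O:
  1P = (2, 13)
  2P = (24, 35)
  3P = (12, 14)
  4P = (33, 32)
  5P = (11, 34)
  6P = (13, 23)
  7P = (32, 27)
  8P = (7, 34)
  ... (continuing to 22P)
  22P = O

ord(P) = 22


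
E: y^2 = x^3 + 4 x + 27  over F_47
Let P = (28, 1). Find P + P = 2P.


Doubling: s = (3 x1^2 + a) / (2 y1)
s = (3*28^2 + 4) / (2*1) mod 47 = 3
x3 = s^2 - 2 x1 mod 47 = 3^2 - 2*28 = 0
y3 = s (x1 - x3) - y1 mod 47 = 3 * (28 - 0) - 1 = 36

2P = (0, 36)


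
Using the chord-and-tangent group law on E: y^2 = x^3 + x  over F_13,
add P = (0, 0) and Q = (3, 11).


P != Q, so use the chord formula.
s = (y2 - y1) / (x2 - x1) = (11) / (3) mod 13 = 8
x3 = s^2 - x1 - x2 mod 13 = 8^2 - 0 - 3 = 9
y3 = s (x1 - x3) - y1 mod 13 = 8 * (0 - 9) - 0 = 6

P + Q = (9, 6)


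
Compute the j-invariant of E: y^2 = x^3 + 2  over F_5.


Delta = -16(4 a^3 + 27 b^2) mod 5 = 2
-1728 * (4 a)^3 = -1728 * (4*0)^3 mod 5 = 0
j = 0 * 2^(-1) mod 5 = 0

j = 0 (mod 5)


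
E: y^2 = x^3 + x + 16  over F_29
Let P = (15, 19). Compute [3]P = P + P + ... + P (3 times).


k = 3 = 11_2 (binary, LSB first: 11)
Double-and-add from P = (15, 19):
  bit 0 = 1: acc = O + (15, 19) = (15, 19)
  bit 1 = 1: acc = (15, 19) + (0, 25) = (13, 15)

3P = (13, 15)


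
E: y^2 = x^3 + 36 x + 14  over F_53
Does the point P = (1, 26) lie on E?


Check whether y^2 = x^3 + 36 x + 14 (mod 53) for (x, y) = (1, 26).
LHS: y^2 = 26^2 mod 53 = 40
RHS: x^3 + 36 x + 14 = 1^3 + 36*1 + 14 mod 53 = 51
LHS != RHS

No, not on the curve


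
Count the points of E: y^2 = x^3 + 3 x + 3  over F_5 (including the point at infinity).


For each x in F_5, count y with y^2 = x^3 + 3 x + 3 mod 5:
  x = 3: RHS = 4, y in [2, 3]  -> 2 point(s)
  x = 4: RHS = 4, y in [2, 3]  -> 2 point(s)
Affine points: 4. Add the point at infinity: total = 5.

#E(F_5) = 5


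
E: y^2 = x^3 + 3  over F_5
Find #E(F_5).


For each x in F_5, count y with y^2 = x^3 + 0 x + 3 mod 5:
  x = 1: RHS = 4, y in [2, 3]  -> 2 point(s)
  x = 2: RHS = 1, y in [1, 4]  -> 2 point(s)
  x = 3: RHS = 0, y in [0]  -> 1 point(s)
Affine points: 5. Add the point at infinity: total = 6.

#E(F_5) = 6


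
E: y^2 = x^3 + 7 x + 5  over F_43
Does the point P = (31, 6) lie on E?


Check whether y^2 = x^3 + 7 x + 5 (mod 43) for (x, y) = (31, 6).
LHS: y^2 = 6^2 mod 43 = 36
RHS: x^3 + 7 x + 5 = 31^3 + 7*31 + 5 mod 43 = 42
LHS != RHS

No, not on the curve


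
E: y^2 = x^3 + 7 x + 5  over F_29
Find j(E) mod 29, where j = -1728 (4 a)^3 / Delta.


Delta = -16(4 a^3 + 27 b^2) mod 29 = 18
-1728 * (4 a)^3 = -1728 * (4*7)^3 mod 29 = 17
j = 17 * 18^(-1) mod 29 = 9

j = 9 (mod 29)


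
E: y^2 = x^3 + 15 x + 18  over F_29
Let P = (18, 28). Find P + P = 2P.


Doubling: s = (3 x1^2 + a) / (2 y1)
s = (3*18^2 + 15) / (2*28) mod 29 = 14
x3 = s^2 - 2 x1 mod 29 = 14^2 - 2*18 = 15
y3 = s (x1 - x3) - y1 mod 29 = 14 * (18 - 15) - 28 = 14

2P = (15, 14)


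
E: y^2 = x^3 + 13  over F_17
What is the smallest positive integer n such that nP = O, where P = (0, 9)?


Compute successive multiples of P until we hit O:
  1P = (0, 9)
  2P = (0, 8)
  3P = O

ord(P) = 3


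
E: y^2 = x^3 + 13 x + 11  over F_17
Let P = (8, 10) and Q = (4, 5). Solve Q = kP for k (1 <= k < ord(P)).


Enumerate multiples of P until we hit Q = (4, 5):
  1P = (8, 10)
  2P = (3, 3)
  3P = (10, 11)
  4P = (12, 5)
  5P = (6, 13)
  6P = (1, 5)
  7P = (4, 5)
Match found at i = 7.

k = 7


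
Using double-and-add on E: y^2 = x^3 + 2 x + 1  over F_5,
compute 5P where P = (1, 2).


k = 5 = 101_2 (binary, LSB first: 101)
Double-and-add from P = (1, 2):
  bit 0 = 1: acc = O + (1, 2) = (1, 2)
  bit 1 = 0: acc unchanged = (1, 2)
  bit 2 = 1: acc = (1, 2) + (0, 4) = (3, 2)

5P = (3, 2)


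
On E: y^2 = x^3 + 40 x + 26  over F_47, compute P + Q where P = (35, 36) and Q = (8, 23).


P != Q, so use the chord formula.
s = (y2 - y1) / (x2 - x1) = (34) / (20) mod 47 = 44
x3 = s^2 - x1 - x2 mod 47 = 44^2 - 35 - 8 = 13
y3 = s (x1 - x3) - y1 mod 47 = 44 * (35 - 13) - 36 = 39

P + Q = (13, 39)


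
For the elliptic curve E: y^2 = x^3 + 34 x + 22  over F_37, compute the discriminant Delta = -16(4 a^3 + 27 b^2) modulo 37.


4 a^3 + 27 b^2 = 4*34^3 + 27*22^2 = 157216 + 13068 = 170284
Delta = -16 * (170284) = -2724544
Delta mod 37 = 25

Delta = 25 (mod 37)


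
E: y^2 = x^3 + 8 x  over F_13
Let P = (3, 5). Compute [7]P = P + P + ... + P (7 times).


k = 7 = 111_2 (binary, LSB first: 111)
Double-and-add from P = (3, 5):
  bit 0 = 1: acc = O + (3, 5) = (3, 5)
  bit 1 = 1: acc = (3, 5) + (3, 8) = O
  bit 2 = 1: acc = O + (3, 5) = (3, 5)

7P = (3, 5)


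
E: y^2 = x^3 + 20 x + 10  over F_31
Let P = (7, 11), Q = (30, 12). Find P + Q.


P != Q, so use the chord formula.
s = (y2 - y1) / (x2 - x1) = (1) / (23) mod 31 = 27
x3 = s^2 - x1 - x2 mod 31 = 27^2 - 7 - 30 = 10
y3 = s (x1 - x3) - y1 mod 31 = 27 * (7 - 10) - 11 = 1

P + Q = (10, 1)


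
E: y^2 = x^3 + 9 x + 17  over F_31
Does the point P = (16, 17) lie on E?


Check whether y^2 = x^3 + 9 x + 17 (mod 31) for (x, y) = (16, 17).
LHS: y^2 = 17^2 mod 31 = 10
RHS: x^3 + 9 x + 17 = 16^3 + 9*16 + 17 mod 31 = 10
LHS = RHS

Yes, on the curve


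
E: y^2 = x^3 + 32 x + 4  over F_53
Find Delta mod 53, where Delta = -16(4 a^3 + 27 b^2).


4 a^3 + 27 b^2 = 4*32^3 + 27*4^2 = 131072 + 432 = 131504
Delta = -16 * (131504) = -2104064
Delta mod 53 = 36

Delta = 36 (mod 53)


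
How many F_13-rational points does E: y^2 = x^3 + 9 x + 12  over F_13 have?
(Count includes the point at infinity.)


For each x in F_13, count y with y^2 = x^3 + 9 x + 12 mod 13:
  x = 0: RHS = 12, y in [5, 8]  -> 2 point(s)
  x = 1: RHS = 9, y in [3, 10]  -> 2 point(s)
  x = 2: RHS = 12, y in [5, 8]  -> 2 point(s)
  x = 3: RHS = 1, y in [1, 12]  -> 2 point(s)
  x = 5: RHS = 0, y in [0]  -> 1 point(s)
  x = 6: RHS = 9, y in [3, 10]  -> 2 point(s)
  x = 9: RHS = 3, y in [4, 9]  -> 2 point(s)
  x = 10: RHS = 10, y in [6, 7]  -> 2 point(s)
  x = 11: RHS = 12, y in [5, 8]  -> 2 point(s)
Affine points: 17. Add the point at infinity: total = 18.

#E(F_13) = 18


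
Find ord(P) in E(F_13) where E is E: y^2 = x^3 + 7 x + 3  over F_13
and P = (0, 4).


Compute successive multiples of P until we hit O:
  1P = (0, 4)
  2P = (3, 8)
  3P = (6, 1)
  4P = (4, 11)
  5P = (8, 8)
  6P = (2, 8)
  7P = (2, 5)
  8P = (8, 5)
  ... (continuing to 13P)
  13P = O

ord(P) = 13


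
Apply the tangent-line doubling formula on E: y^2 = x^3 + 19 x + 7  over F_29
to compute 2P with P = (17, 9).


Doubling: s = (3 x1^2 + a) / (2 y1)
s = (3*17^2 + 19) / (2*9) mod 29 = 17
x3 = s^2 - 2 x1 mod 29 = 17^2 - 2*17 = 23
y3 = s (x1 - x3) - y1 mod 29 = 17 * (17 - 23) - 9 = 5

2P = (23, 5)


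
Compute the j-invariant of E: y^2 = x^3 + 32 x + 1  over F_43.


Delta = -16(4 a^3 + 27 b^2) mod 43 = 42
-1728 * (4 a)^3 = -1728 * (4*32)^3 mod 43 = 8
j = 8 * 42^(-1) mod 43 = 35

j = 35 (mod 43)


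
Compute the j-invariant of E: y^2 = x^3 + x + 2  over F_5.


Delta = -16(4 a^3 + 27 b^2) mod 5 = 3
-1728 * (4 a)^3 = -1728 * (4*1)^3 mod 5 = 3
j = 3 * 3^(-1) mod 5 = 1

j = 1 (mod 5)


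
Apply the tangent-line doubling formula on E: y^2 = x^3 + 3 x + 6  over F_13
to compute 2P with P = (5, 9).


Doubling: s = (3 x1^2 + a) / (2 y1)
s = (3*5^2 + 3) / (2*9) mod 13 = 0
x3 = s^2 - 2 x1 mod 13 = 0^2 - 2*5 = 3
y3 = s (x1 - x3) - y1 mod 13 = 0 * (5 - 3) - 9 = 4

2P = (3, 4)


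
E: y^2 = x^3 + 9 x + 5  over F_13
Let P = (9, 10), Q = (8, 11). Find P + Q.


P != Q, so use the chord formula.
s = (y2 - y1) / (x2 - x1) = (1) / (12) mod 13 = 12
x3 = s^2 - x1 - x2 mod 13 = 12^2 - 9 - 8 = 10
y3 = s (x1 - x3) - y1 mod 13 = 12 * (9 - 10) - 10 = 4

P + Q = (10, 4)


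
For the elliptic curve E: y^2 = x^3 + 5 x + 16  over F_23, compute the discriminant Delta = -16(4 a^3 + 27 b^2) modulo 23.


4 a^3 + 27 b^2 = 4*5^3 + 27*16^2 = 500 + 6912 = 7412
Delta = -16 * (7412) = -118592
Delta mod 23 = 19

Delta = 19 (mod 23)


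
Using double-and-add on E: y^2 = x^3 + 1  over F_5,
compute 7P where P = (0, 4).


k = 7 = 111_2 (binary, LSB first: 111)
Double-and-add from P = (0, 4):
  bit 0 = 1: acc = O + (0, 4) = (0, 4)
  bit 1 = 1: acc = (0, 4) + (0, 1) = O
  bit 2 = 1: acc = O + (0, 4) = (0, 4)

7P = (0, 4)


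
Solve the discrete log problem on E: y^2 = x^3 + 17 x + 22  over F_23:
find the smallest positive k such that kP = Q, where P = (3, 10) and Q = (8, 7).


Enumerate multiples of P until we hit Q = (8, 7):
  1P = (3, 10)
  2P = (20, 17)
  3P = (2, 8)
  4P = (22, 21)
  5P = (7, 1)
  6P = (8, 7)
Match found at i = 6.

k = 6


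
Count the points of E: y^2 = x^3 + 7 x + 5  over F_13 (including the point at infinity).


For each x in F_13, count y with y^2 = x^3 + 7 x + 5 mod 13:
  x = 1: RHS = 0, y in [0]  -> 1 point(s)
  x = 2: RHS = 1, y in [1, 12]  -> 2 point(s)
  x = 3: RHS = 1, y in [1, 12]  -> 2 point(s)
  x = 5: RHS = 9, y in [3, 10]  -> 2 point(s)
  x = 6: RHS = 3, y in [4, 9]  -> 2 point(s)
  x = 8: RHS = 1, y in [1, 12]  -> 2 point(s)
  x = 9: RHS = 4, y in [2, 11]  -> 2 point(s)
  x = 10: RHS = 9, y in [3, 10]  -> 2 point(s)
  x = 11: RHS = 9, y in [3, 10]  -> 2 point(s)
  x = 12: RHS = 10, y in [6, 7]  -> 2 point(s)
Affine points: 19. Add the point at infinity: total = 20.

#E(F_13) = 20


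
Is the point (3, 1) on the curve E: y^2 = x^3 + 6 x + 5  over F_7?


Check whether y^2 = x^3 + 6 x + 5 (mod 7) for (x, y) = (3, 1).
LHS: y^2 = 1^2 mod 7 = 1
RHS: x^3 + 6 x + 5 = 3^3 + 6*3 + 5 mod 7 = 1
LHS = RHS

Yes, on the curve


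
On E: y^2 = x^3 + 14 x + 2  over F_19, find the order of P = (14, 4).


Compute successive multiples of P until we hit O:
  1P = (14, 4)
  2P = (7, 5)
  3P = (5, 11)
  4P = (6, 13)
  5P = (16, 3)
  6P = (13, 5)
  7P = (12, 13)
  8P = (18, 14)
  ... (continuing to 24P)
  24P = O

ord(P) = 24


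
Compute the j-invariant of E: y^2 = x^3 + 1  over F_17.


Delta = -16(4 a^3 + 27 b^2) mod 17 = 10
-1728 * (4 a)^3 = -1728 * (4*0)^3 mod 17 = 0
j = 0 * 10^(-1) mod 17 = 0

j = 0 (mod 17)


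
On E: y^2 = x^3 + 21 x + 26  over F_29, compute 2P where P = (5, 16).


Doubling: s = (3 x1^2 + a) / (2 y1)
s = (3*5^2 + 21) / (2*16) mod 29 = 3
x3 = s^2 - 2 x1 mod 29 = 3^2 - 2*5 = 28
y3 = s (x1 - x3) - y1 mod 29 = 3 * (5 - 28) - 16 = 2

2P = (28, 2)


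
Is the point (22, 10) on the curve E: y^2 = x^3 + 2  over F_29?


Check whether y^2 = x^3 + 0 x + 2 (mod 29) for (x, y) = (22, 10).
LHS: y^2 = 10^2 mod 29 = 13
RHS: x^3 + 0 x + 2 = 22^3 + 0*22 + 2 mod 29 = 7
LHS != RHS

No, not on the curve


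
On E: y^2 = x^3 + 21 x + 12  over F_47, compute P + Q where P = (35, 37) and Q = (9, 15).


P != Q, so use the chord formula.
s = (y2 - y1) / (x2 - x1) = (25) / (21) mod 47 = 37
x3 = s^2 - x1 - x2 mod 47 = 37^2 - 35 - 9 = 9
y3 = s (x1 - x3) - y1 mod 47 = 37 * (35 - 9) - 37 = 32

P + Q = (9, 32)


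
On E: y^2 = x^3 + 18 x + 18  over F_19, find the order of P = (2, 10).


Compute successive multiples of P until we hit O:
  1P = (2, 10)
  2P = (3, 17)
  3P = (6, 0)
  4P = (3, 2)
  5P = (2, 9)
  6P = O

ord(P) = 6


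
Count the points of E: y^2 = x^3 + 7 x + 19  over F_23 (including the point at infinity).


For each x in F_23, count y with y^2 = x^3 + 7 x + 19 mod 23:
  x = 1: RHS = 4, y in [2, 21]  -> 2 point(s)
  x = 2: RHS = 18, y in [8, 15]  -> 2 point(s)
  x = 5: RHS = 18, y in [8, 15]  -> 2 point(s)
  x = 6: RHS = 1, y in [1, 22]  -> 2 point(s)
  x = 8: RHS = 12, y in [9, 14]  -> 2 point(s)
  x = 9: RHS = 6, y in [11, 12]  -> 2 point(s)
  x = 10: RHS = 8, y in [10, 13]  -> 2 point(s)
  x = 11: RHS = 1, y in [1, 22]  -> 2 point(s)
  x = 14: RHS = 9, y in [3, 20]  -> 2 point(s)
  x = 15: RHS = 3, y in [7, 16]  -> 2 point(s)
  x = 16: RHS = 18, y in [8, 15]  -> 2 point(s)
Affine points: 22. Add the point at infinity: total = 23.

#E(F_23) = 23


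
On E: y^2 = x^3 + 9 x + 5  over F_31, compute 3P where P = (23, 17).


k = 3 = 11_2 (binary, LSB first: 11)
Double-and-add from P = (23, 17):
  bit 0 = 1: acc = O + (23, 17) = (23, 17)
  bit 1 = 1: acc = (23, 17) + (10, 17) = (29, 14)

3P = (29, 14)


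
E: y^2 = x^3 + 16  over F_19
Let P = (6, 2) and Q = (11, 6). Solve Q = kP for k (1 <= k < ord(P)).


Enumerate multiples of P until we hit Q = (11, 6):
  1P = (6, 2)
  2P = (14, 10)
  3P = (0, 4)
  4P = (11, 6)
Match found at i = 4.

k = 4


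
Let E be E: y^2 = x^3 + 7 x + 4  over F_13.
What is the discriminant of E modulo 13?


4 a^3 + 27 b^2 = 4*7^3 + 27*4^2 = 1372 + 432 = 1804
Delta = -16 * (1804) = -28864
Delta mod 13 = 9

Delta = 9 (mod 13)


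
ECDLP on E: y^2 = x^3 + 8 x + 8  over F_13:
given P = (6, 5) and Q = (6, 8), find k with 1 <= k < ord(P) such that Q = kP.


Enumerate multiples of P until we hit Q = (6, 8):
  1P = (6, 5)
  2P = (4, 0)
  3P = (6, 8)
Match found at i = 3.

k = 3


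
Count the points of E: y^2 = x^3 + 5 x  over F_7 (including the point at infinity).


For each x in F_7, count y with y^2 = x^3 + 5 x + 0 mod 7:
  x = 0: RHS = 0, y in [0]  -> 1 point(s)
  x = 2: RHS = 4, y in [2, 5]  -> 2 point(s)
  x = 3: RHS = 0, y in [0]  -> 1 point(s)
  x = 4: RHS = 0, y in [0]  -> 1 point(s)
  x = 6: RHS = 1, y in [1, 6]  -> 2 point(s)
Affine points: 7. Add the point at infinity: total = 8.

#E(F_7) = 8


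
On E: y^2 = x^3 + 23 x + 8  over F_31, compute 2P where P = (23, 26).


Doubling: s = (3 x1^2 + a) / (2 y1)
s = (3*23^2 + 23) / (2*26) mod 31 = 25
x3 = s^2 - 2 x1 mod 31 = 25^2 - 2*23 = 21
y3 = s (x1 - x3) - y1 mod 31 = 25 * (23 - 21) - 26 = 24

2P = (21, 24)


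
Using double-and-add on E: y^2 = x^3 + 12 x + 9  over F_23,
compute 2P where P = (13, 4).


k = 2 = 10_2 (binary, LSB first: 01)
Double-and-add from P = (13, 4):
  bit 0 = 0: acc unchanged = O
  bit 1 = 1: acc = O + (0, 20) = (0, 20)

2P = (0, 20)


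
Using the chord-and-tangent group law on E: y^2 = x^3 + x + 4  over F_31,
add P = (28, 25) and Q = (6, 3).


P != Q, so use the chord formula.
s = (y2 - y1) / (x2 - x1) = (9) / (9) mod 31 = 1
x3 = s^2 - x1 - x2 mod 31 = 1^2 - 28 - 6 = 29
y3 = s (x1 - x3) - y1 mod 31 = 1 * (28 - 29) - 25 = 5

P + Q = (29, 5)


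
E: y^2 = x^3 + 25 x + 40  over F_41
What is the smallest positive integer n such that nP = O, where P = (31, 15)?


Compute successive multiples of P until we hit O:
  1P = (31, 15)
  2P = (36, 6)
  3P = (33, 5)
  4P = (2, 4)
  5P = (4, 32)
  6P = (24, 14)
  7P = (22, 39)
  8P = (27, 29)
  ... (continuing to 53P)
  53P = O

ord(P) = 53


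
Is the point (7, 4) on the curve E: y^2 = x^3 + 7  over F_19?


Check whether y^2 = x^3 + 0 x + 7 (mod 19) for (x, y) = (7, 4).
LHS: y^2 = 4^2 mod 19 = 16
RHS: x^3 + 0 x + 7 = 7^3 + 0*7 + 7 mod 19 = 8
LHS != RHS

No, not on the curve


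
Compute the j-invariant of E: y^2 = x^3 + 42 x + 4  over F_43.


Delta = -16(4 a^3 + 27 b^2) mod 43 = 32
-1728 * (4 a)^3 = -1728 * (4*42)^3 mod 43 = 39
j = 39 * 32^(-1) mod 43 = 16

j = 16 (mod 43)


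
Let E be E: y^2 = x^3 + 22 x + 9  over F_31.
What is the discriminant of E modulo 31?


4 a^3 + 27 b^2 = 4*22^3 + 27*9^2 = 42592 + 2187 = 44779
Delta = -16 * (44779) = -716464
Delta mod 31 = 8

Delta = 8 (mod 31)


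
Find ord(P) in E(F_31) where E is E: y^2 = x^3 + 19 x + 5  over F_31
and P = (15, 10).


Compute successive multiples of P until we hit O:
  1P = (15, 10)
  2P = (15, 21)
  3P = O

ord(P) = 3


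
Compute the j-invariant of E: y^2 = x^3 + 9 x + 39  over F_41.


Delta = -16(4 a^3 + 27 b^2) mod 41 = 37
-1728 * (4 a)^3 = -1728 * (4*9)^3 mod 41 = 12
j = 12 * 37^(-1) mod 41 = 38

j = 38 (mod 41)


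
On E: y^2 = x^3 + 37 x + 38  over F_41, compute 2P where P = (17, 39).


Doubling: s = (3 x1^2 + a) / (2 y1)
s = (3*17^2 + 37) / (2*39) mod 41 = 20
x3 = s^2 - 2 x1 mod 41 = 20^2 - 2*17 = 38
y3 = s (x1 - x3) - y1 mod 41 = 20 * (17 - 38) - 39 = 33

2P = (38, 33)


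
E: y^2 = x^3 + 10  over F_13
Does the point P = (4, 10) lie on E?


Check whether y^2 = x^3 + 0 x + 10 (mod 13) for (x, y) = (4, 10).
LHS: y^2 = 10^2 mod 13 = 9
RHS: x^3 + 0 x + 10 = 4^3 + 0*4 + 10 mod 13 = 9
LHS = RHS

Yes, on the curve


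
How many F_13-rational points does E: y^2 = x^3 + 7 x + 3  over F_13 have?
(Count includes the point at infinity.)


For each x in F_13, count y with y^2 = x^3 + 7 x + 3 mod 13:
  x = 0: RHS = 3, y in [4, 9]  -> 2 point(s)
  x = 2: RHS = 12, y in [5, 8]  -> 2 point(s)
  x = 3: RHS = 12, y in [5, 8]  -> 2 point(s)
  x = 4: RHS = 4, y in [2, 11]  -> 2 point(s)
  x = 6: RHS = 1, y in [1, 12]  -> 2 point(s)
  x = 8: RHS = 12, y in [5, 8]  -> 2 point(s)
Affine points: 12. Add the point at infinity: total = 13.

#E(F_13) = 13


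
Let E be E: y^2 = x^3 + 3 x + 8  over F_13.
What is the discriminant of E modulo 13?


4 a^3 + 27 b^2 = 4*3^3 + 27*8^2 = 108 + 1728 = 1836
Delta = -16 * (1836) = -29376
Delta mod 13 = 4

Delta = 4 (mod 13)


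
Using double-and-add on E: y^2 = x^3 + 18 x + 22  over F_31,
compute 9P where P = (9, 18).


k = 9 = 1001_2 (binary, LSB first: 1001)
Double-and-add from P = (9, 18):
  bit 0 = 1: acc = O + (9, 18) = (9, 18)
  bit 1 = 0: acc unchanged = (9, 18)
  bit 2 = 0: acc unchanged = (9, 18)
  bit 3 = 1: acc = (9, 18) + (27, 17) = (15, 3)

9P = (15, 3)


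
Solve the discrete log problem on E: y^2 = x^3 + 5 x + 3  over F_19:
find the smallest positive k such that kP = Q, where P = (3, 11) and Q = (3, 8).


Enumerate multiples of P until we hit Q = (3, 8):
  1P = (3, 11)
  2P = (17, 17)
  3P = (5, 18)
  4P = (9, 6)
  5P = (4, 12)
  6P = (13, 17)
  7P = (14, 9)
  8P = (8, 2)
  9P = (12, 9)
  10P = (1, 16)
  11P = (7, 18)
  12P = (18, 15)
  13P = (18, 4)
  14P = (7, 1)
  15P = (1, 3)
  16P = (12, 10)
  17P = (8, 17)
  18P = (14, 10)
  19P = (13, 2)
  20P = (4, 7)
  21P = (9, 13)
  22P = (5, 1)
  23P = (17, 2)
  24P = (3, 8)
Match found at i = 24.

k = 24


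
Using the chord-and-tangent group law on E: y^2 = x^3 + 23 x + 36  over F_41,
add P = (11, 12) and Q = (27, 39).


P != Q, so use the chord formula.
s = (y2 - y1) / (x2 - x1) = (27) / (16) mod 41 = 35
x3 = s^2 - x1 - x2 mod 41 = 35^2 - 11 - 27 = 39
y3 = s (x1 - x3) - y1 mod 41 = 35 * (11 - 39) - 12 = 33

P + Q = (39, 33)


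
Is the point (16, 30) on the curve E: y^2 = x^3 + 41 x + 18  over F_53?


Check whether y^2 = x^3 + 41 x + 18 (mod 53) for (x, y) = (16, 30).
LHS: y^2 = 30^2 mod 53 = 52
RHS: x^3 + 41 x + 18 = 16^3 + 41*16 + 18 mod 53 = 0
LHS != RHS

No, not on the curve


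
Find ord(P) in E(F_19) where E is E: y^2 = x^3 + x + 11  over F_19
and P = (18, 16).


Compute successive multiples of P until we hit O:
  1P = (18, 16)
  2P = (13, 6)
  3P = (11, 17)
  4P = (16, 0)
  5P = (11, 2)
  6P = (13, 13)
  7P = (18, 3)
  8P = O

ord(P) = 8


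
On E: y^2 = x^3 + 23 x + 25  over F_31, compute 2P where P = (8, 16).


Doubling: s = (3 x1^2 + a) / (2 y1)
s = (3*8^2 + 23) / (2*16) mod 31 = 29
x3 = s^2 - 2 x1 mod 31 = 29^2 - 2*8 = 19
y3 = s (x1 - x3) - y1 mod 31 = 29 * (8 - 19) - 16 = 6

2P = (19, 6)
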